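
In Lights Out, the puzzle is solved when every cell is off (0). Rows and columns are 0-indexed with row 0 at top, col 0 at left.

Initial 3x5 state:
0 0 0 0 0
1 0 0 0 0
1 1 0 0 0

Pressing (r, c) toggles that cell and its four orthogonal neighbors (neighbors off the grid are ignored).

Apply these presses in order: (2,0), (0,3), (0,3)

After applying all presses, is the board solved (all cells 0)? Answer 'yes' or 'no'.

After press 1 at (2,0):
0 0 0 0 0
0 0 0 0 0
0 0 0 0 0

After press 2 at (0,3):
0 0 1 1 1
0 0 0 1 0
0 0 0 0 0

After press 3 at (0,3):
0 0 0 0 0
0 0 0 0 0
0 0 0 0 0

Lights still on: 0

Answer: yes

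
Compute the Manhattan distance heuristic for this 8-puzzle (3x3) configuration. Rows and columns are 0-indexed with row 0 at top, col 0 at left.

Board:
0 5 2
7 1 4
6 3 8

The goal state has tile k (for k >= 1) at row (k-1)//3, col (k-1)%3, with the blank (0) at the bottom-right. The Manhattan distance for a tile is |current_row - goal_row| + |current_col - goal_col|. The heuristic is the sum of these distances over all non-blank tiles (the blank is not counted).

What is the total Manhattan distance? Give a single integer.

Answer: 14

Derivation:
Tile 5: at (0,1), goal (1,1), distance |0-1|+|1-1| = 1
Tile 2: at (0,2), goal (0,1), distance |0-0|+|2-1| = 1
Tile 7: at (1,0), goal (2,0), distance |1-2|+|0-0| = 1
Tile 1: at (1,1), goal (0,0), distance |1-0|+|1-0| = 2
Tile 4: at (1,2), goal (1,0), distance |1-1|+|2-0| = 2
Tile 6: at (2,0), goal (1,2), distance |2-1|+|0-2| = 3
Tile 3: at (2,1), goal (0,2), distance |2-0|+|1-2| = 3
Tile 8: at (2,2), goal (2,1), distance |2-2|+|2-1| = 1
Sum: 1 + 1 + 1 + 2 + 2 + 3 + 3 + 1 = 14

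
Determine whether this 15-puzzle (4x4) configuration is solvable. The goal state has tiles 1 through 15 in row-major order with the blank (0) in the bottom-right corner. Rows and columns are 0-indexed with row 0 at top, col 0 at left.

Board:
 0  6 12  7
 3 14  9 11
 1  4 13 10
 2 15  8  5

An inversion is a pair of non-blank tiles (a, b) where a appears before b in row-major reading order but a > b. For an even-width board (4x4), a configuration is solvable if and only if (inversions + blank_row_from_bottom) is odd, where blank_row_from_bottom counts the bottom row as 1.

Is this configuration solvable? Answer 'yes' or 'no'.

Inversions: 53
Blank is in row 0 (0-indexed from top), which is row 4 counting from the bottom (bottom = 1).
53 + 4 = 57, which is odd, so the puzzle is solvable.

Answer: yes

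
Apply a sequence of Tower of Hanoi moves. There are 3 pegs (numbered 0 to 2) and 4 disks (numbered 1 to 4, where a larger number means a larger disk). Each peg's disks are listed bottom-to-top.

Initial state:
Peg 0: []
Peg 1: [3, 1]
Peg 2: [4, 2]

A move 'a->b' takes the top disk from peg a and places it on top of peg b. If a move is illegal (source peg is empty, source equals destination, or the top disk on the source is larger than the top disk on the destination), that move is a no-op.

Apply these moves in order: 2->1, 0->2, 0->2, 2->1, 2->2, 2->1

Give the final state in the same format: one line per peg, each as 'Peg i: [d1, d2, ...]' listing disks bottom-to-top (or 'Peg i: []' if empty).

After move 1 (2->1):
Peg 0: []
Peg 1: [3, 1]
Peg 2: [4, 2]

After move 2 (0->2):
Peg 0: []
Peg 1: [3, 1]
Peg 2: [4, 2]

After move 3 (0->2):
Peg 0: []
Peg 1: [3, 1]
Peg 2: [4, 2]

After move 4 (2->1):
Peg 0: []
Peg 1: [3, 1]
Peg 2: [4, 2]

After move 5 (2->2):
Peg 0: []
Peg 1: [3, 1]
Peg 2: [4, 2]

After move 6 (2->1):
Peg 0: []
Peg 1: [3, 1]
Peg 2: [4, 2]

Answer: Peg 0: []
Peg 1: [3, 1]
Peg 2: [4, 2]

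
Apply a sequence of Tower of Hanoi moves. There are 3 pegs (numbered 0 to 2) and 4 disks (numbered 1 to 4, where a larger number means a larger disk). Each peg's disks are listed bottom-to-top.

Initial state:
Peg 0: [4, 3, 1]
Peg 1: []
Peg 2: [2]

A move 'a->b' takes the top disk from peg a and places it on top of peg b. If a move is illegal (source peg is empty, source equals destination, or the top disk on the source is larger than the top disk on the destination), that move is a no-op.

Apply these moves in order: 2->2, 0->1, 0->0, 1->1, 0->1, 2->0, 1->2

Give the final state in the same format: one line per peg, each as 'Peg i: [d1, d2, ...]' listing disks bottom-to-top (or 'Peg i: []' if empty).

After move 1 (2->2):
Peg 0: [4, 3, 1]
Peg 1: []
Peg 2: [2]

After move 2 (0->1):
Peg 0: [4, 3]
Peg 1: [1]
Peg 2: [2]

After move 3 (0->0):
Peg 0: [4, 3]
Peg 1: [1]
Peg 2: [2]

After move 4 (1->1):
Peg 0: [4, 3]
Peg 1: [1]
Peg 2: [2]

After move 5 (0->1):
Peg 0: [4, 3]
Peg 1: [1]
Peg 2: [2]

After move 6 (2->0):
Peg 0: [4, 3, 2]
Peg 1: [1]
Peg 2: []

After move 7 (1->2):
Peg 0: [4, 3, 2]
Peg 1: []
Peg 2: [1]

Answer: Peg 0: [4, 3, 2]
Peg 1: []
Peg 2: [1]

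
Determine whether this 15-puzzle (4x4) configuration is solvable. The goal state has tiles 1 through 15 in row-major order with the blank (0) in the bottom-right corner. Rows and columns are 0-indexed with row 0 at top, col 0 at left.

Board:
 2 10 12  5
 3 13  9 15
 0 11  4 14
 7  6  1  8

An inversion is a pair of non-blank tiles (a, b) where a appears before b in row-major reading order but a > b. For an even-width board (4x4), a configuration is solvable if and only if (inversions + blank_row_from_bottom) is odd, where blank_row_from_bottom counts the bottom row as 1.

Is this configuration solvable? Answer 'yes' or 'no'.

Answer: no

Derivation:
Inversions: 54
Blank is in row 2 (0-indexed from top), which is row 2 counting from the bottom (bottom = 1).
54 + 2 = 56, which is even, so the puzzle is not solvable.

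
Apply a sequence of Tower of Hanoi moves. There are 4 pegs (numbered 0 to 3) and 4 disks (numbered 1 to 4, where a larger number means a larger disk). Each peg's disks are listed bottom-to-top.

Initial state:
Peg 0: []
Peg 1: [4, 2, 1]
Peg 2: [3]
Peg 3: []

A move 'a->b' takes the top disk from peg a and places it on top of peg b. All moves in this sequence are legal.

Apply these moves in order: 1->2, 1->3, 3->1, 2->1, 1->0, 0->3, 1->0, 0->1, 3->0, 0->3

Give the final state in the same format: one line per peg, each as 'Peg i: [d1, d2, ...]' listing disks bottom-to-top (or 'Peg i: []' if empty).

Answer: Peg 0: []
Peg 1: [4, 2]
Peg 2: [3]
Peg 3: [1]

Derivation:
After move 1 (1->2):
Peg 0: []
Peg 1: [4, 2]
Peg 2: [3, 1]
Peg 3: []

After move 2 (1->3):
Peg 0: []
Peg 1: [4]
Peg 2: [3, 1]
Peg 3: [2]

After move 3 (3->1):
Peg 0: []
Peg 1: [4, 2]
Peg 2: [3, 1]
Peg 3: []

After move 4 (2->1):
Peg 0: []
Peg 1: [4, 2, 1]
Peg 2: [3]
Peg 3: []

After move 5 (1->0):
Peg 0: [1]
Peg 1: [4, 2]
Peg 2: [3]
Peg 3: []

After move 6 (0->3):
Peg 0: []
Peg 1: [4, 2]
Peg 2: [3]
Peg 3: [1]

After move 7 (1->0):
Peg 0: [2]
Peg 1: [4]
Peg 2: [3]
Peg 3: [1]

After move 8 (0->1):
Peg 0: []
Peg 1: [4, 2]
Peg 2: [3]
Peg 3: [1]

After move 9 (3->0):
Peg 0: [1]
Peg 1: [4, 2]
Peg 2: [3]
Peg 3: []

After move 10 (0->3):
Peg 0: []
Peg 1: [4, 2]
Peg 2: [3]
Peg 3: [1]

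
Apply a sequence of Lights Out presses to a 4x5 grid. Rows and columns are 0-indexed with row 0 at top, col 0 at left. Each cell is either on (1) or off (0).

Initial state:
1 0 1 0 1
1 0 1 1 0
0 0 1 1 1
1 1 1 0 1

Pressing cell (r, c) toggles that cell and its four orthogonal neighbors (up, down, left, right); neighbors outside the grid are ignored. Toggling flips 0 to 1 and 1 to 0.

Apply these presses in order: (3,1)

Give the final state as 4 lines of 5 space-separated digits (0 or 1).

Answer: 1 0 1 0 1
1 0 1 1 0
0 1 1 1 1
0 0 0 0 1

Derivation:
After press 1 at (3,1):
1 0 1 0 1
1 0 1 1 0
0 1 1 1 1
0 0 0 0 1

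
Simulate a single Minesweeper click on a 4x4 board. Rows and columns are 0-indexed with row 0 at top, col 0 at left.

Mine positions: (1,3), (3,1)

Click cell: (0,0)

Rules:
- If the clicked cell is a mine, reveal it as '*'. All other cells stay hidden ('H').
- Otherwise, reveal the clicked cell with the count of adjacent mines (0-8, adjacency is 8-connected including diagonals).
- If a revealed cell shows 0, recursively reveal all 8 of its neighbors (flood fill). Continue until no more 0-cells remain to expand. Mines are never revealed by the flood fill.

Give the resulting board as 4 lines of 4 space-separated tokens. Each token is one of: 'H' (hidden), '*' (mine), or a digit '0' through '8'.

0 0 1 H
0 0 1 H
1 1 2 H
H H H H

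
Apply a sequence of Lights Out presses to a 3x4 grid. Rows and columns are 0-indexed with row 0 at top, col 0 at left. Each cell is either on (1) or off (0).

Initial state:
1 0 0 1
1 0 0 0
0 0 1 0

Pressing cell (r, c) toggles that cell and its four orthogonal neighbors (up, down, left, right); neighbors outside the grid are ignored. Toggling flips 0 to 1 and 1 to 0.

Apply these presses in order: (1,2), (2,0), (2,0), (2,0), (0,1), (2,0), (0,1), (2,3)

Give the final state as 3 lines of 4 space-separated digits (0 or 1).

Answer: 1 0 1 1
1 1 1 0
0 0 1 1

Derivation:
After press 1 at (1,2):
1 0 1 1
1 1 1 1
0 0 0 0

After press 2 at (2,0):
1 0 1 1
0 1 1 1
1 1 0 0

After press 3 at (2,0):
1 0 1 1
1 1 1 1
0 0 0 0

After press 4 at (2,0):
1 0 1 1
0 1 1 1
1 1 0 0

After press 5 at (0,1):
0 1 0 1
0 0 1 1
1 1 0 0

After press 6 at (2,0):
0 1 0 1
1 0 1 1
0 0 0 0

After press 7 at (0,1):
1 0 1 1
1 1 1 1
0 0 0 0

After press 8 at (2,3):
1 0 1 1
1 1 1 0
0 0 1 1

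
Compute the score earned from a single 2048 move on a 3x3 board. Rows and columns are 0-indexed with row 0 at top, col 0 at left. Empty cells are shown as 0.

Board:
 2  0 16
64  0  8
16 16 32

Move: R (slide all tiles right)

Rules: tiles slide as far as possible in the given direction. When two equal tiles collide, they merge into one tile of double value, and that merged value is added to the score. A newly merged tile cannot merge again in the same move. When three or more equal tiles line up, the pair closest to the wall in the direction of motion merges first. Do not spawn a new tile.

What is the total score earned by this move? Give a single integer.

Answer: 32

Derivation:
Slide right:
row 0: [2, 0, 16] -> [0, 2, 16]  score +0 (running 0)
row 1: [64, 0, 8] -> [0, 64, 8]  score +0 (running 0)
row 2: [16, 16, 32] -> [0, 32, 32]  score +32 (running 32)
Board after move:
 0  2 16
 0 64  8
 0 32 32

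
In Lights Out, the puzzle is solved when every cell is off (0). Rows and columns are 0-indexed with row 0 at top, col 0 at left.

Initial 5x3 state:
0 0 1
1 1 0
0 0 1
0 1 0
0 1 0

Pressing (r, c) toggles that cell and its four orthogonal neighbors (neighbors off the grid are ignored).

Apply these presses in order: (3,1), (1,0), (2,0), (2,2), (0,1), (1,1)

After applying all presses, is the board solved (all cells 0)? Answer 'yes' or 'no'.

After press 1 at (3,1):
0 0 1
1 1 0
0 1 1
1 0 1
0 0 0

After press 2 at (1,0):
1 0 1
0 0 0
1 1 1
1 0 1
0 0 0

After press 3 at (2,0):
1 0 1
1 0 0
0 0 1
0 0 1
0 0 0

After press 4 at (2,2):
1 0 1
1 0 1
0 1 0
0 0 0
0 0 0

After press 5 at (0,1):
0 1 0
1 1 1
0 1 0
0 0 0
0 0 0

After press 6 at (1,1):
0 0 0
0 0 0
0 0 0
0 0 0
0 0 0

Lights still on: 0

Answer: yes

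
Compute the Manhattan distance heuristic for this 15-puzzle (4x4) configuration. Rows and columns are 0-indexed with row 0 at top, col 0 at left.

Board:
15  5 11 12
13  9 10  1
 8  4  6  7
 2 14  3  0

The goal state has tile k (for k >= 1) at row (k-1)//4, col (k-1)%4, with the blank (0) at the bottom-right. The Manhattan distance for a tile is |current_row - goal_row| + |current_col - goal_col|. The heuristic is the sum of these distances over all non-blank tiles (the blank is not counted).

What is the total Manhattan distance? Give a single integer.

Answer: 40

Derivation:
Tile 15: (0,0)->(3,2) = 5
Tile 5: (0,1)->(1,0) = 2
Tile 11: (0,2)->(2,2) = 2
Tile 12: (0,3)->(2,3) = 2
Tile 13: (1,0)->(3,0) = 2
Tile 9: (1,1)->(2,0) = 2
Tile 10: (1,2)->(2,1) = 2
Tile 1: (1,3)->(0,0) = 4
Tile 8: (2,0)->(1,3) = 4
Tile 4: (2,1)->(0,3) = 4
Tile 6: (2,2)->(1,1) = 2
Tile 7: (2,3)->(1,2) = 2
Tile 2: (3,0)->(0,1) = 4
Tile 14: (3,1)->(3,1) = 0
Tile 3: (3,2)->(0,2) = 3
Sum: 5 + 2 + 2 + 2 + 2 + 2 + 2 + 4 + 4 + 4 + 2 + 2 + 4 + 0 + 3 = 40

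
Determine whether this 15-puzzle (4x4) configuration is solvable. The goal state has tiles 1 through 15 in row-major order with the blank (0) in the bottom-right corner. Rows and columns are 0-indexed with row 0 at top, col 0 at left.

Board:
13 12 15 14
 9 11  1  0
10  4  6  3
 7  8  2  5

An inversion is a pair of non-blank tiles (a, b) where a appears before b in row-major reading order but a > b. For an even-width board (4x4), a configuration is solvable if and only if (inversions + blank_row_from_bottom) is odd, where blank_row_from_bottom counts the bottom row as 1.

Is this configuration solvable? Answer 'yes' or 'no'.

Inversions: 80
Blank is in row 1 (0-indexed from top), which is row 3 counting from the bottom (bottom = 1).
80 + 3 = 83, which is odd, so the puzzle is solvable.

Answer: yes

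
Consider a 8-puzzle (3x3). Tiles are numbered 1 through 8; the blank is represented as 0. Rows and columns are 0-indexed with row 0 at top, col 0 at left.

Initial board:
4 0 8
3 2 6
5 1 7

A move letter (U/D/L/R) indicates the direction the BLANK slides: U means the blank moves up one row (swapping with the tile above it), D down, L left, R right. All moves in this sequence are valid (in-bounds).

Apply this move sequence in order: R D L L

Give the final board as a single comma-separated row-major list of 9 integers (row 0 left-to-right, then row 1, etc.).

Answer: 4, 8, 6, 0, 3, 2, 5, 1, 7

Derivation:
After move 1 (R):
4 8 0
3 2 6
5 1 7

After move 2 (D):
4 8 6
3 2 0
5 1 7

After move 3 (L):
4 8 6
3 0 2
5 1 7

After move 4 (L):
4 8 6
0 3 2
5 1 7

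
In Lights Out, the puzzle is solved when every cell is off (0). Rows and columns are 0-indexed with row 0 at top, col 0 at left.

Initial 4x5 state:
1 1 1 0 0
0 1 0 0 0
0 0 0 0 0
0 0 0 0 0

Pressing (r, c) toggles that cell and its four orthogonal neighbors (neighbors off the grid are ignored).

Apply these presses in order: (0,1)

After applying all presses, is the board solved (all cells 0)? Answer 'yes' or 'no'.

Answer: yes

Derivation:
After press 1 at (0,1):
0 0 0 0 0
0 0 0 0 0
0 0 0 0 0
0 0 0 0 0

Lights still on: 0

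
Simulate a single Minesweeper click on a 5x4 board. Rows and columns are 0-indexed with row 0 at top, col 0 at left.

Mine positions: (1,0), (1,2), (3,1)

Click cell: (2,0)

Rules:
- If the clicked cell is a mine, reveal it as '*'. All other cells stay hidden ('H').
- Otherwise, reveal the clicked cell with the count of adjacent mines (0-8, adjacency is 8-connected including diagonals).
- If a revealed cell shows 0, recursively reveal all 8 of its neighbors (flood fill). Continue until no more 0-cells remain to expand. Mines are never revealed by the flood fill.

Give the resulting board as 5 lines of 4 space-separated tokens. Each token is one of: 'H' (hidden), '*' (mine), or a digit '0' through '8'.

H H H H
H H H H
2 H H H
H H H H
H H H H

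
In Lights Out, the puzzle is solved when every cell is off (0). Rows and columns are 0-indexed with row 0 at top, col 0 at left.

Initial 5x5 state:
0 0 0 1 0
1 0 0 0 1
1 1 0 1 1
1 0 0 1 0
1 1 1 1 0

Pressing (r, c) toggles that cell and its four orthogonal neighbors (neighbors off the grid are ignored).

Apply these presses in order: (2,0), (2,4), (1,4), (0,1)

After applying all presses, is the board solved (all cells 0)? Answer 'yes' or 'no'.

Answer: no

Derivation:
After press 1 at (2,0):
0 0 0 1 0
0 0 0 0 1
0 0 0 1 1
0 0 0 1 0
1 1 1 1 0

After press 2 at (2,4):
0 0 0 1 0
0 0 0 0 0
0 0 0 0 0
0 0 0 1 1
1 1 1 1 0

After press 3 at (1,4):
0 0 0 1 1
0 0 0 1 1
0 0 0 0 1
0 0 0 1 1
1 1 1 1 0

After press 4 at (0,1):
1 1 1 1 1
0 1 0 1 1
0 0 0 0 1
0 0 0 1 1
1 1 1 1 0

Lights still on: 15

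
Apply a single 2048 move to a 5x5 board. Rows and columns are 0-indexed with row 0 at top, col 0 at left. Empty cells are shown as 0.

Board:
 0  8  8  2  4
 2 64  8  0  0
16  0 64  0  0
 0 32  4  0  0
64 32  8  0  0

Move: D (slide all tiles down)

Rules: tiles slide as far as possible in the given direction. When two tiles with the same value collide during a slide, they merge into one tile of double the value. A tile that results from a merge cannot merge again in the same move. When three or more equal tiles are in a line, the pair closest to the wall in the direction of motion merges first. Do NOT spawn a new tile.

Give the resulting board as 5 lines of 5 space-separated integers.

Answer:  0  0  0  0  0
 0  0 16  0  0
 2  8 64  0  0
16 64  4  0  0
64 64  8  2  4

Derivation:
Slide down:
col 0: [0, 2, 16, 0, 64] -> [0, 0, 2, 16, 64]
col 1: [8, 64, 0, 32, 32] -> [0, 0, 8, 64, 64]
col 2: [8, 8, 64, 4, 8] -> [0, 16, 64, 4, 8]
col 3: [2, 0, 0, 0, 0] -> [0, 0, 0, 0, 2]
col 4: [4, 0, 0, 0, 0] -> [0, 0, 0, 0, 4]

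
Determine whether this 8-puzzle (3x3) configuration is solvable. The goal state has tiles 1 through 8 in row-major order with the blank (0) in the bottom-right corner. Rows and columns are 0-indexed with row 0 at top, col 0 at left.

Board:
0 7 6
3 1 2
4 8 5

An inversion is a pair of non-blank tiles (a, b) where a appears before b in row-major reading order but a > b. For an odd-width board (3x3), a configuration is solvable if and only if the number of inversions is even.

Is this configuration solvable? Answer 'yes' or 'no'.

Answer: yes

Derivation:
Inversions (pairs i<j in row-major order where tile[i] > tile[j] > 0): 14
14 is even, so the puzzle is solvable.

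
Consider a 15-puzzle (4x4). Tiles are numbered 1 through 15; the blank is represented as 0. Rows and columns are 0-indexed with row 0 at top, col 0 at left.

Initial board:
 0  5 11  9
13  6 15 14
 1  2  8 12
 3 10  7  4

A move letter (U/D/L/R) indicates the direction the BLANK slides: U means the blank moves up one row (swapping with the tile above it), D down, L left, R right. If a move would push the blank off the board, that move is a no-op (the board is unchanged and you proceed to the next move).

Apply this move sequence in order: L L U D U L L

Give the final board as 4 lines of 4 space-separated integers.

After move 1 (L):
 0  5 11  9
13  6 15 14
 1  2  8 12
 3 10  7  4

After move 2 (L):
 0  5 11  9
13  6 15 14
 1  2  8 12
 3 10  7  4

After move 3 (U):
 0  5 11  9
13  6 15 14
 1  2  8 12
 3 10  7  4

After move 4 (D):
13  5 11  9
 0  6 15 14
 1  2  8 12
 3 10  7  4

After move 5 (U):
 0  5 11  9
13  6 15 14
 1  2  8 12
 3 10  7  4

After move 6 (L):
 0  5 11  9
13  6 15 14
 1  2  8 12
 3 10  7  4

After move 7 (L):
 0  5 11  9
13  6 15 14
 1  2  8 12
 3 10  7  4

Answer:  0  5 11  9
13  6 15 14
 1  2  8 12
 3 10  7  4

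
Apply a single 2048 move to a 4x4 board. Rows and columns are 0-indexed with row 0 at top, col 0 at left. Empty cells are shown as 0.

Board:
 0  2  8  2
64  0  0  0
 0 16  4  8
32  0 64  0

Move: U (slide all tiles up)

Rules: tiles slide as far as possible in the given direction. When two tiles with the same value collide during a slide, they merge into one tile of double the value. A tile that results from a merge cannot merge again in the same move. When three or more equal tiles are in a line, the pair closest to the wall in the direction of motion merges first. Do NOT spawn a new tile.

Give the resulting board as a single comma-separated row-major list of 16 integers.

Answer: 64, 2, 8, 2, 32, 16, 4, 8, 0, 0, 64, 0, 0, 0, 0, 0

Derivation:
Slide up:
col 0: [0, 64, 0, 32] -> [64, 32, 0, 0]
col 1: [2, 0, 16, 0] -> [2, 16, 0, 0]
col 2: [8, 0, 4, 64] -> [8, 4, 64, 0]
col 3: [2, 0, 8, 0] -> [2, 8, 0, 0]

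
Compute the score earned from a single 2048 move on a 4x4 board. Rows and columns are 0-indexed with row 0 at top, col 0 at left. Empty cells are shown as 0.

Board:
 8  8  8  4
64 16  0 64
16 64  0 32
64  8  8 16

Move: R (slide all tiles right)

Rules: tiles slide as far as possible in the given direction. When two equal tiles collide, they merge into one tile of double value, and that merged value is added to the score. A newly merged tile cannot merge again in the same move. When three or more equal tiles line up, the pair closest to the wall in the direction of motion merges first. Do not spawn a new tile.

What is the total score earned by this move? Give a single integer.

Answer: 32

Derivation:
Slide right:
row 0: [8, 8, 8, 4] -> [0, 8, 16, 4]  score +16 (running 16)
row 1: [64, 16, 0, 64] -> [0, 64, 16, 64]  score +0 (running 16)
row 2: [16, 64, 0, 32] -> [0, 16, 64, 32]  score +0 (running 16)
row 3: [64, 8, 8, 16] -> [0, 64, 16, 16]  score +16 (running 32)
Board after move:
 0  8 16  4
 0 64 16 64
 0 16 64 32
 0 64 16 16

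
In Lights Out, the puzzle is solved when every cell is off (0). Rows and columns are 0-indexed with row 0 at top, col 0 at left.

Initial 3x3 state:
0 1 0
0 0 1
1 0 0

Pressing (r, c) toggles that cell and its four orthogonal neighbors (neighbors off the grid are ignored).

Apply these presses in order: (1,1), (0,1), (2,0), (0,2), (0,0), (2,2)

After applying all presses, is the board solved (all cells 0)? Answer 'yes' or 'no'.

After press 1 at (1,1):
0 0 0
1 1 0
1 1 0

After press 2 at (0,1):
1 1 1
1 0 0
1 1 0

After press 3 at (2,0):
1 1 1
0 0 0
0 0 0

After press 4 at (0,2):
1 0 0
0 0 1
0 0 0

After press 5 at (0,0):
0 1 0
1 0 1
0 0 0

After press 6 at (2,2):
0 1 0
1 0 0
0 1 1

Lights still on: 4

Answer: no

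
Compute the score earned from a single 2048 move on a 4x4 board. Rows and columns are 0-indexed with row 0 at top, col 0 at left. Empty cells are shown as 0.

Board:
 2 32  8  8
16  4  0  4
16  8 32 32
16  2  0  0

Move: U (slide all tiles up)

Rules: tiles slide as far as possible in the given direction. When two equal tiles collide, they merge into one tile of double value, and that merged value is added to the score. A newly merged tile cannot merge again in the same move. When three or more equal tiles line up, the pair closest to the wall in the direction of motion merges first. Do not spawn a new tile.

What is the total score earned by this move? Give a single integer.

Slide up:
col 0: [2, 16, 16, 16] -> [2, 32, 16, 0]  score +32 (running 32)
col 1: [32, 4, 8, 2] -> [32, 4, 8, 2]  score +0 (running 32)
col 2: [8, 0, 32, 0] -> [8, 32, 0, 0]  score +0 (running 32)
col 3: [8, 4, 32, 0] -> [8, 4, 32, 0]  score +0 (running 32)
Board after move:
 2 32  8  8
32  4 32  4
16  8  0 32
 0  2  0  0

Answer: 32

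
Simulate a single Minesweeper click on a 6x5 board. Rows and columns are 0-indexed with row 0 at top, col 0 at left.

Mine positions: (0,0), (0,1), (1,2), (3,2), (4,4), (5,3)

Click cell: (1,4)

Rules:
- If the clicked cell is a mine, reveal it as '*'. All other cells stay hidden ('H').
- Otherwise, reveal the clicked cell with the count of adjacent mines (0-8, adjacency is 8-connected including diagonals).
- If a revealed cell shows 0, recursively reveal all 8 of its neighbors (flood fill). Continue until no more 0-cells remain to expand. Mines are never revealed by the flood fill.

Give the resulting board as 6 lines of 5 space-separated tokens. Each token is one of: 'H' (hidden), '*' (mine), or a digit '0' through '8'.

H H H 1 0
H H H 1 0
H H H 2 0
H H H 2 1
H H H H H
H H H H H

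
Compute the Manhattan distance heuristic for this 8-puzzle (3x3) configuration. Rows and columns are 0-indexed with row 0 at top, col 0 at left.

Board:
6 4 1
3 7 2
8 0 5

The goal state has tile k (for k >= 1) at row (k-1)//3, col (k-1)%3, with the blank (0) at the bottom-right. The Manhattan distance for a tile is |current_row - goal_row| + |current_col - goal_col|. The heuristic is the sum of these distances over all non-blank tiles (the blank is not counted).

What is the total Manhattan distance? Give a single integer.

Answer: 17

Derivation:
Tile 6: (0,0)->(1,2) = 3
Tile 4: (0,1)->(1,0) = 2
Tile 1: (0,2)->(0,0) = 2
Tile 3: (1,0)->(0,2) = 3
Tile 7: (1,1)->(2,0) = 2
Tile 2: (1,2)->(0,1) = 2
Tile 8: (2,0)->(2,1) = 1
Tile 5: (2,2)->(1,1) = 2
Sum: 3 + 2 + 2 + 3 + 2 + 2 + 1 + 2 = 17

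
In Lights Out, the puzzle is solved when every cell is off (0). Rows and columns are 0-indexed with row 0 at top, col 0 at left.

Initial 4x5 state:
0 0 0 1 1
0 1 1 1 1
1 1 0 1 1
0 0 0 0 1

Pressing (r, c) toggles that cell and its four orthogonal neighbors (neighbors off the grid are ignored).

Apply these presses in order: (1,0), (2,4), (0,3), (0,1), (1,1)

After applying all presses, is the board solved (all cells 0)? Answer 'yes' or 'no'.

Answer: yes

Derivation:
After press 1 at (1,0):
1 0 0 1 1
1 0 1 1 1
0 1 0 1 1
0 0 0 0 1

After press 2 at (2,4):
1 0 0 1 1
1 0 1 1 0
0 1 0 0 0
0 0 0 0 0

After press 3 at (0,3):
1 0 1 0 0
1 0 1 0 0
0 1 0 0 0
0 0 0 0 0

After press 4 at (0,1):
0 1 0 0 0
1 1 1 0 0
0 1 0 0 0
0 0 0 0 0

After press 5 at (1,1):
0 0 0 0 0
0 0 0 0 0
0 0 0 0 0
0 0 0 0 0

Lights still on: 0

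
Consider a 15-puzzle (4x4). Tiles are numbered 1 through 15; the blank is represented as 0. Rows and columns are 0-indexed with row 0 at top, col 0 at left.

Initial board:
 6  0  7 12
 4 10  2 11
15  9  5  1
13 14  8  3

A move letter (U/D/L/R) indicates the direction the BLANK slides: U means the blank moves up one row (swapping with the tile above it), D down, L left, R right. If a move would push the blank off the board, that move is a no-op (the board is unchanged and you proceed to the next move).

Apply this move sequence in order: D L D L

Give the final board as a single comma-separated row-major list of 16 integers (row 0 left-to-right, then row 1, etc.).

After move 1 (D):
 6 10  7 12
 4  0  2 11
15  9  5  1
13 14  8  3

After move 2 (L):
 6 10  7 12
 0  4  2 11
15  9  5  1
13 14  8  3

After move 3 (D):
 6 10  7 12
15  4  2 11
 0  9  5  1
13 14  8  3

After move 4 (L):
 6 10  7 12
15  4  2 11
 0  9  5  1
13 14  8  3

Answer: 6, 10, 7, 12, 15, 4, 2, 11, 0, 9, 5, 1, 13, 14, 8, 3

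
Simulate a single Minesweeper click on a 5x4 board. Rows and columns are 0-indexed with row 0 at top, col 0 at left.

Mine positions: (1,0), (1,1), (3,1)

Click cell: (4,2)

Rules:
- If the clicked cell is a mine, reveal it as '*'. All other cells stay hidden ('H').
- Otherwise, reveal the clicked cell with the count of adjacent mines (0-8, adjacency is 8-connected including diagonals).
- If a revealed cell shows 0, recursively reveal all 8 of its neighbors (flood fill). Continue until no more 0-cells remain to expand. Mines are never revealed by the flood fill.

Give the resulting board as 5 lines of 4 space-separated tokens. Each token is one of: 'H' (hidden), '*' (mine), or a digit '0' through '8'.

H H H H
H H H H
H H H H
H H H H
H H 1 H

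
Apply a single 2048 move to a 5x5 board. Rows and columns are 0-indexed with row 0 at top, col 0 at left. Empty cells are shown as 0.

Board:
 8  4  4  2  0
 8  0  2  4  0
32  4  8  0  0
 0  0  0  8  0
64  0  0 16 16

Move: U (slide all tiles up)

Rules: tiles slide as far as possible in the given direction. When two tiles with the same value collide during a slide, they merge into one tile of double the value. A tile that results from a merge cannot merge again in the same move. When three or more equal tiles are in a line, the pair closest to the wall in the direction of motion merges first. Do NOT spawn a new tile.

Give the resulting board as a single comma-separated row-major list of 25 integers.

Slide up:
col 0: [8, 8, 32, 0, 64] -> [16, 32, 64, 0, 0]
col 1: [4, 0, 4, 0, 0] -> [8, 0, 0, 0, 0]
col 2: [4, 2, 8, 0, 0] -> [4, 2, 8, 0, 0]
col 3: [2, 4, 0, 8, 16] -> [2, 4, 8, 16, 0]
col 4: [0, 0, 0, 0, 16] -> [16, 0, 0, 0, 0]

Answer: 16, 8, 4, 2, 16, 32, 0, 2, 4, 0, 64, 0, 8, 8, 0, 0, 0, 0, 16, 0, 0, 0, 0, 0, 0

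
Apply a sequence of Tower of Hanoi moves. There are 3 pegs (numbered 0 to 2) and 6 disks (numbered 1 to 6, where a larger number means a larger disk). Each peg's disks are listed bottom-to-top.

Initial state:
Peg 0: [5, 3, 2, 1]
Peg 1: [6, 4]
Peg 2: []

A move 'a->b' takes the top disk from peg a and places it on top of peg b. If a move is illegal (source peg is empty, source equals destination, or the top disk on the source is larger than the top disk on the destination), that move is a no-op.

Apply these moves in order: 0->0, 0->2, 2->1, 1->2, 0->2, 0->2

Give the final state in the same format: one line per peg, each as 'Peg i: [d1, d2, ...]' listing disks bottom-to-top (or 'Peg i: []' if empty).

After move 1 (0->0):
Peg 0: [5, 3, 2, 1]
Peg 1: [6, 4]
Peg 2: []

After move 2 (0->2):
Peg 0: [5, 3, 2]
Peg 1: [6, 4]
Peg 2: [1]

After move 3 (2->1):
Peg 0: [5, 3, 2]
Peg 1: [6, 4, 1]
Peg 2: []

After move 4 (1->2):
Peg 0: [5, 3, 2]
Peg 1: [6, 4]
Peg 2: [1]

After move 5 (0->2):
Peg 0: [5, 3, 2]
Peg 1: [6, 4]
Peg 2: [1]

After move 6 (0->2):
Peg 0: [5, 3, 2]
Peg 1: [6, 4]
Peg 2: [1]

Answer: Peg 0: [5, 3, 2]
Peg 1: [6, 4]
Peg 2: [1]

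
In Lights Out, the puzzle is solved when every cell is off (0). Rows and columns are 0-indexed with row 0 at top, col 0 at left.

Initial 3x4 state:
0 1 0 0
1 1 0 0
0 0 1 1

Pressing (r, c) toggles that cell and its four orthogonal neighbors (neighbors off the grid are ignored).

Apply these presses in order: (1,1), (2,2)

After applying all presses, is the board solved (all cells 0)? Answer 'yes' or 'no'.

Answer: yes

Derivation:
After press 1 at (1,1):
0 0 0 0
0 0 1 0
0 1 1 1

After press 2 at (2,2):
0 0 0 0
0 0 0 0
0 0 0 0

Lights still on: 0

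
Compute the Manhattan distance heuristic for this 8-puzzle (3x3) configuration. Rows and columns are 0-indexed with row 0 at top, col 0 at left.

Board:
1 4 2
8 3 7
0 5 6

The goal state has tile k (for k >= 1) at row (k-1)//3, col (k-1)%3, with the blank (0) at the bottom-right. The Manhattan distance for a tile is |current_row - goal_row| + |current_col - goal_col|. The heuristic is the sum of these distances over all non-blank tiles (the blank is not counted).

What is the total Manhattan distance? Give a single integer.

Tile 1: at (0,0), goal (0,0), distance |0-0|+|0-0| = 0
Tile 4: at (0,1), goal (1,0), distance |0-1|+|1-0| = 2
Tile 2: at (0,2), goal (0,1), distance |0-0|+|2-1| = 1
Tile 8: at (1,0), goal (2,1), distance |1-2|+|0-1| = 2
Tile 3: at (1,1), goal (0,2), distance |1-0|+|1-2| = 2
Tile 7: at (1,2), goal (2,0), distance |1-2|+|2-0| = 3
Tile 5: at (2,1), goal (1,1), distance |2-1|+|1-1| = 1
Tile 6: at (2,2), goal (1,2), distance |2-1|+|2-2| = 1
Sum: 0 + 2 + 1 + 2 + 2 + 3 + 1 + 1 = 12

Answer: 12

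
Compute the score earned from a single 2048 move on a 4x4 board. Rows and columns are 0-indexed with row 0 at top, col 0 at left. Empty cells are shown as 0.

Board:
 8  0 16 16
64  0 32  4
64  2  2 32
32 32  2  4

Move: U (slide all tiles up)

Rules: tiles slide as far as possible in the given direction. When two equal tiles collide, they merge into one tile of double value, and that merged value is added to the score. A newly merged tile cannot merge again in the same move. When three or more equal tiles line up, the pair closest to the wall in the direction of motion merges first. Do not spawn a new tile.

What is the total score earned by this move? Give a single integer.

Answer: 132

Derivation:
Slide up:
col 0: [8, 64, 64, 32] -> [8, 128, 32, 0]  score +128 (running 128)
col 1: [0, 0, 2, 32] -> [2, 32, 0, 0]  score +0 (running 128)
col 2: [16, 32, 2, 2] -> [16, 32, 4, 0]  score +4 (running 132)
col 3: [16, 4, 32, 4] -> [16, 4, 32, 4]  score +0 (running 132)
Board after move:
  8   2  16  16
128  32  32   4
 32   0   4  32
  0   0   0   4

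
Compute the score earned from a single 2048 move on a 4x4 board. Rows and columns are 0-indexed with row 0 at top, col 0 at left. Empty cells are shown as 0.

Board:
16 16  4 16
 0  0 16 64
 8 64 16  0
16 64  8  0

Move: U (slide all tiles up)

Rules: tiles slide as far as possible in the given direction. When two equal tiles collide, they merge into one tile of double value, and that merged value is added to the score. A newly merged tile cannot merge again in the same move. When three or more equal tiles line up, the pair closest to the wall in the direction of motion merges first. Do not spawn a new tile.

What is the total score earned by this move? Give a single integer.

Slide up:
col 0: [16, 0, 8, 16] -> [16, 8, 16, 0]  score +0 (running 0)
col 1: [16, 0, 64, 64] -> [16, 128, 0, 0]  score +128 (running 128)
col 2: [4, 16, 16, 8] -> [4, 32, 8, 0]  score +32 (running 160)
col 3: [16, 64, 0, 0] -> [16, 64, 0, 0]  score +0 (running 160)
Board after move:
 16  16   4  16
  8 128  32  64
 16   0   8   0
  0   0   0   0

Answer: 160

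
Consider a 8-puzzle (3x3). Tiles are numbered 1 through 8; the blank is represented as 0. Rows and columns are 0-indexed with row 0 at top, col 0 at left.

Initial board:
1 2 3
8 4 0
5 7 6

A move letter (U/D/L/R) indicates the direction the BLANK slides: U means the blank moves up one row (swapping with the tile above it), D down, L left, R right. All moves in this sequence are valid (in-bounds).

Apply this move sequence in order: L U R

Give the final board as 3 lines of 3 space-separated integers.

Answer: 1 3 0
8 2 4
5 7 6

Derivation:
After move 1 (L):
1 2 3
8 0 4
5 7 6

After move 2 (U):
1 0 3
8 2 4
5 7 6

After move 3 (R):
1 3 0
8 2 4
5 7 6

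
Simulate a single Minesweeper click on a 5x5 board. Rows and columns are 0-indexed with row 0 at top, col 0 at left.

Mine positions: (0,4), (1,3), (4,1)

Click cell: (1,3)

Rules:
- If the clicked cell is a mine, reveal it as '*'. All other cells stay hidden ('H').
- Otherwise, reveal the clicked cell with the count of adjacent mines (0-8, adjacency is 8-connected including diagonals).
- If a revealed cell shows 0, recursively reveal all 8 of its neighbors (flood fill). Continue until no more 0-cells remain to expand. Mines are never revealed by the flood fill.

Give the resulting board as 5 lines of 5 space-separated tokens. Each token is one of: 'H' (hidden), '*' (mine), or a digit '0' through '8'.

H H H H H
H H H * H
H H H H H
H H H H H
H H H H H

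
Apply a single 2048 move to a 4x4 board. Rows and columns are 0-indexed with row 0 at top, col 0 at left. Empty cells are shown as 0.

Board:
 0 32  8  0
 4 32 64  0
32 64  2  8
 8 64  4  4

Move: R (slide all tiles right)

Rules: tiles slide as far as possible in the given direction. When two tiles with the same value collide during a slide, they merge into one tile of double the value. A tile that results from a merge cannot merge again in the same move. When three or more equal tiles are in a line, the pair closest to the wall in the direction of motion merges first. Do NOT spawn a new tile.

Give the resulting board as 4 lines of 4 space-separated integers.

Slide right:
row 0: [0, 32, 8, 0] -> [0, 0, 32, 8]
row 1: [4, 32, 64, 0] -> [0, 4, 32, 64]
row 2: [32, 64, 2, 8] -> [32, 64, 2, 8]
row 3: [8, 64, 4, 4] -> [0, 8, 64, 8]

Answer:  0  0 32  8
 0  4 32 64
32 64  2  8
 0  8 64  8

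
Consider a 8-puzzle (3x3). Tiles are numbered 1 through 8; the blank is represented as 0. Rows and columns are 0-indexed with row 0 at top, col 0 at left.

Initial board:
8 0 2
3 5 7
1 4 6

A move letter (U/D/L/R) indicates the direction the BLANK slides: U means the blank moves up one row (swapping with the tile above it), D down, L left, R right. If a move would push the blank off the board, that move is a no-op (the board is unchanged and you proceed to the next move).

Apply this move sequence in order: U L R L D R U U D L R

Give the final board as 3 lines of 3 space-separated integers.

Answer: 3 8 2
5 0 7
1 4 6

Derivation:
After move 1 (U):
8 0 2
3 5 7
1 4 6

After move 2 (L):
0 8 2
3 5 7
1 4 6

After move 3 (R):
8 0 2
3 5 7
1 4 6

After move 4 (L):
0 8 2
3 5 7
1 4 6

After move 5 (D):
3 8 2
0 5 7
1 4 6

After move 6 (R):
3 8 2
5 0 7
1 4 6

After move 7 (U):
3 0 2
5 8 7
1 4 6

After move 8 (U):
3 0 2
5 8 7
1 4 6

After move 9 (D):
3 8 2
5 0 7
1 4 6

After move 10 (L):
3 8 2
0 5 7
1 4 6

After move 11 (R):
3 8 2
5 0 7
1 4 6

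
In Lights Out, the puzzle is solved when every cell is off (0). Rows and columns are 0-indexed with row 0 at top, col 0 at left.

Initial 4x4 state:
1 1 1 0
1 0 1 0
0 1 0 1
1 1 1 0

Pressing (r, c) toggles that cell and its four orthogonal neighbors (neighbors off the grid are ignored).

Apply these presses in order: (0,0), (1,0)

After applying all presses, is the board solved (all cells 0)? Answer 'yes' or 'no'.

Answer: no

Derivation:
After press 1 at (0,0):
0 0 1 0
0 0 1 0
0 1 0 1
1 1 1 0

After press 2 at (1,0):
1 0 1 0
1 1 1 0
1 1 0 1
1 1 1 0

Lights still on: 11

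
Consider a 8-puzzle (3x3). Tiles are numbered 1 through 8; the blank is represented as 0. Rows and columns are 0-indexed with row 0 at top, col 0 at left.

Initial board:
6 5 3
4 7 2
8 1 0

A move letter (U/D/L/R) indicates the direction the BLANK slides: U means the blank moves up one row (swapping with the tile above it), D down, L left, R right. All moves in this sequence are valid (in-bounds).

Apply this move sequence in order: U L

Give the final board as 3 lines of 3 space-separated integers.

After move 1 (U):
6 5 3
4 7 0
8 1 2

After move 2 (L):
6 5 3
4 0 7
8 1 2

Answer: 6 5 3
4 0 7
8 1 2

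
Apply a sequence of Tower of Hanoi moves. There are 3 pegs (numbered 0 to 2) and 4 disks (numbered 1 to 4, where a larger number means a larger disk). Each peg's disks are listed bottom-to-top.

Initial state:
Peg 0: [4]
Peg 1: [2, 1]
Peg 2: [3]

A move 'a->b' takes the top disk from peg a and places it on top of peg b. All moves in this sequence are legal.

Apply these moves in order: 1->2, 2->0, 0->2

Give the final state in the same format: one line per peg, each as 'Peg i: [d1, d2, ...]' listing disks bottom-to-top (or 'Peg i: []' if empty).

After move 1 (1->2):
Peg 0: [4]
Peg 1: [2]
Peg 2: [3, 1]

After move 2 (2->0):
Peg 0: [4, 1]
Peg 1: [2]
Peg 2: [3]

After move 3 (0->2):
Peg 0: [4]
Peg 1: [2]
Peg 2: [3, 1]

Answer: Peg 0: [4]
Peg 1: [2]
Peg 2: [3, 1]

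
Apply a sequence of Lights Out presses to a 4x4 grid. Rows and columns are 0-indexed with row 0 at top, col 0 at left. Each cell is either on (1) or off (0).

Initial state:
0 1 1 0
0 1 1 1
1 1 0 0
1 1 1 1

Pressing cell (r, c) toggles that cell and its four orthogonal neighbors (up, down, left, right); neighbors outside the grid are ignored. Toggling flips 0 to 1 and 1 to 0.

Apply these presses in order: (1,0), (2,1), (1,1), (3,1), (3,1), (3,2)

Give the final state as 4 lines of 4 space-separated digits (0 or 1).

After press 1 at (1,0):
1 1 1 0
1 0 1 1
0 1 0 0
1 1 1 1

After press 2 at (2,1):
1 1 1 0
1 1 1 1
1 0 1 0
1 0 1 1

After press 3 at (1,1):
1 0 1 0
0 0 0 1
1 1 1 0
1 0 1 1

After press 4 at (3,1):
1 0 1 0
0 0 0 1
1 0 1 0
0 1 0 1

After press 5 at (3,1):
1 0 1 0
0 0 0 1
1 1 1 0
1 0 1 1

After press 6 at (3,2):
1 0 1 0
0 0 0 1
1 1 0 0
1 1 0 0

Answer: 1 0 1 0
0 0 0 1
1 1 0 0
1 1 0 0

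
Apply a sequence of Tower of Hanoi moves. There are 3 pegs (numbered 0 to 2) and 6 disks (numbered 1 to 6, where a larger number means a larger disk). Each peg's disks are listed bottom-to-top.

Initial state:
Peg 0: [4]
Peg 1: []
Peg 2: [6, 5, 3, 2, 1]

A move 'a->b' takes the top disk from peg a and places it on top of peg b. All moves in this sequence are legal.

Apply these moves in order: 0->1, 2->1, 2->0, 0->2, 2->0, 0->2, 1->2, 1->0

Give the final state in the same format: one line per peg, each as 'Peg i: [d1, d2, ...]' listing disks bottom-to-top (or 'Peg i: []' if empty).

Answer: Peg 0: [4]
Peg 1: []
Peg 2: [6, 5, 3, 2, 1]

Derivation:
After move 1 (0->1):
Peg 0: []
Peg 1: [4]
Peg 2: [6, 5, 3, 2, 1]

After move 2 (2->1):
Peg 0: []
Peg 1: [4, 1]
Peg 2: [6, 5, 3, 2]

After move 3 (2->0):
Peg 0: [2]
Peg 1: [4, 1]
Peg 2: [6, 5, 3]

After move 4 (0->2):
Peg 0: []
Peg 1: [4, 1]
Peg 2: [6, 5, 3, 2]

After move 5 (2->0):
Peg 0: [2]
Peg 1: [4, 1]
Peg 2: [6, 5, 3]

After move 6 (0->2):
Peg 0: []
Peg 1: [4, 1]
Peg 2: [6, 5, 3, 2]

After move 7 (1->2):
Peg 0: []
Peg 1: [4]
Peg 2: [6, 5, 3, 2, 1]

After move 8 (1->0):
Peg 0: [4]
Peg 1: []
Peg 2: [6, 5, 3, 2, 1]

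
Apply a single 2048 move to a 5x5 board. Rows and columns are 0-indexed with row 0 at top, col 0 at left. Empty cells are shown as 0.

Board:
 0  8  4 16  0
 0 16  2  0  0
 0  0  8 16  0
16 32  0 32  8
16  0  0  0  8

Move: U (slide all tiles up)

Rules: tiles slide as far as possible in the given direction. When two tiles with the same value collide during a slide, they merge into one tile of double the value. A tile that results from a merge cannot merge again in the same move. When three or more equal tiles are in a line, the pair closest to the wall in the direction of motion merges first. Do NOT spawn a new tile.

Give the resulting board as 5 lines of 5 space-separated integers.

Answer: 32  8  4 32 16
 0 16  2 32  0
 0 32  8  0  0
 0  0  0  0  0
 0  0  0  0  0

Derivation:
Slide up:
col 0: [0, 0, 0, 16, 16] -> [32, 0, 0, 0, 0]
col 1: [8, 16, 0, 32, 0] -> [8, 16, 32, 0, 0]
col 2: [4, 2, 8, 0, 0] -> [4, 2, 8, 0, 0]
col 3: [16, 0, 16, 32, 0] -> [32, 32, 0, 0, 0]
col 4: [0, 0, 0, 8, 8] -> [16, 0, 0, 0, 0]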